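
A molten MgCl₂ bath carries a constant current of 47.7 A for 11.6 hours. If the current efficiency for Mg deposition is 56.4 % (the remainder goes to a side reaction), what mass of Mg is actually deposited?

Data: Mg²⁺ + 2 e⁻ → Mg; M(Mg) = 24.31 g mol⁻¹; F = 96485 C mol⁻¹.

142 g

Q = I·t = 47.70 × 41760 = 1992000 C.
n(e⁻) = 1992000/96485 = 20.65 mol; theoretically n(Mg) = 20.65/2 = 10.32 mol, m_theo = 250.9 g.
At 56.4 % efficiency, m_actual = 0.564 × 250.9 = 142 g.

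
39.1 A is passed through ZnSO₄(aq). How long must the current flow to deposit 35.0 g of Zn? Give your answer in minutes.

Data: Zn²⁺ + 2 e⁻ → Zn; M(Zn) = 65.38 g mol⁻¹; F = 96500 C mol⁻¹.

44.0 min

n(Zn) = m/M = 35.0 / 65.38 = 0.5353 mol.
Each Zn atom requires 2 electrons, so n(e⁻) = 2 × 0.5353 = 1.071 mol.
Q = n(e⁻)·F = 1.071 × 96500 = 103300 C.
t = Q/I = 103300 / 39.10 A = 2642 s = 44.0 min.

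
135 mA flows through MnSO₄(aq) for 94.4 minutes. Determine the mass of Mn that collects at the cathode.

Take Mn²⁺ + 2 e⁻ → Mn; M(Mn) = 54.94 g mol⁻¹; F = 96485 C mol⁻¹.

Q = I·t = 0.1350 A × 5664.0 s = 764.6 C.
n(e⁻) = Q/F = 764.6 / 96485 = 0.007925 mol.
Mn²⁺ + 2 e⁻ → Mn, so n(Mn) = n(e⁻)/2 = 0.003962 mol.
m = n·M = 0.003962 × 54.94 = 0.218 g.

0.218 g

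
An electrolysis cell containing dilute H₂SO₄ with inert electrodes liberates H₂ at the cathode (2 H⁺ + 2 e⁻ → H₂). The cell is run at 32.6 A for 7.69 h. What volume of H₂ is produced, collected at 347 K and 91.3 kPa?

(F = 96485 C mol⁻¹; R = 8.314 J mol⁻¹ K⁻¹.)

Q = I·t = 32.60 A × 27684 s = 902500 C.
n(e⁻) = Q/F = 902500 / 96485 = 9.354 mol.
2 electrons are transferred per H₂ molecule, so n(H₂) = 9.354 / 2 = 4.677 mol.
V = nRT/P = (4.677 × 8.314 × 347) / (91.3 × 10³ Pa) = 0.148 m³ = 148 L.

148 L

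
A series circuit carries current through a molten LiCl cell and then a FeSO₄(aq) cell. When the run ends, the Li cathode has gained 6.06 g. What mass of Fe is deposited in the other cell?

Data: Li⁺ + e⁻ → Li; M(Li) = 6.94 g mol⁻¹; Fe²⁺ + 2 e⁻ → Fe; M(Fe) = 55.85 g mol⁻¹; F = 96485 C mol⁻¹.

n(Li) = 6.06 / 6.94 = 0.8732 mol.
Since Li⁺ + e⁻ → Li, n(e⁻) passed = 1 × 0.8732 = 0.8732 mol.
Cells in series carry the same charge, so the same 0.8732 mol of electrons passes through cell 2.
Fe²⁺ + 2 e⁻ → Fe, so n(Fe) = 0.8732 / 2 = 0.4366 mol.
m(Fe) = 0.4366 × 55.85 = 24.4 g.

24.4 g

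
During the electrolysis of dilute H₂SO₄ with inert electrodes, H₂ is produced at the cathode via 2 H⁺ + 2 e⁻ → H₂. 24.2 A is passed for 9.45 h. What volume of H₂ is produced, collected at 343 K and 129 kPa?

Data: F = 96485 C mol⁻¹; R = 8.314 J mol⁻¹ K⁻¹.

Q = I·t = 24.20 A × 34020 s = 823300 C.
n(e⁻) = Q/F = 823300 / 96485 = 8.533 mol.
2 electrons are transferred per H₂ molecule, so n(H₂) = 8.533 / 2 = 4.266 mol.
V = nRT/P = (4.266 × 8.314 × 343) / (129 × 10³ Pa) = 0.0943 m³ = 94.3 L.

94.3 L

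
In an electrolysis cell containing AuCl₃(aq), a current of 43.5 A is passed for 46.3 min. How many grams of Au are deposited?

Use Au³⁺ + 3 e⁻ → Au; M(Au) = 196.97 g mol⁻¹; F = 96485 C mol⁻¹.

Q = I·t = 43.50 A × 2778.0 s = 120800 C.
n(e⁻) = Q/F = 120800 / 96485 = 1.252 mol.
Au³⁺ + 3 e⁻ → Au, so n(Au) = n(e⁻)/3 = 0.4175 mol.
m = n·M = 0.4175 × 196.97 = 82.2 g.

82.2 g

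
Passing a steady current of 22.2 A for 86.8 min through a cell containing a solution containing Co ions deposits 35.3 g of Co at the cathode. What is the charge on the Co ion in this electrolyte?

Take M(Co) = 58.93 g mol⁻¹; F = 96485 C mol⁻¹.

Q = I·t = 22.20 A × 5208.0 s = 115600 C, so n(e⁻) = 115600/96485 = 1.198 mol.
n(Co) deposited = 35.3 / 58.93 = 0.5990 mol.
Electrons per atom = n(e⁻)/n(Co) = 1.198 / 0.5990 = 2.00 ≈ 2, so the ion is Co²⁺.

+2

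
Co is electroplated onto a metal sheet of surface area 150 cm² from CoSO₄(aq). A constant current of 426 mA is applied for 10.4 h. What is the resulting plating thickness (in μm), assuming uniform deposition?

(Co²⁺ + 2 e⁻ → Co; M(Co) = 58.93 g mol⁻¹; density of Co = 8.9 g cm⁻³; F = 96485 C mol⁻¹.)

36.5 μm

Q = I·t = 0.4260 × 37440 = 15950 C; n(e⁻) = 0.1653 mol.
n(Co) = n(e⁻)/2 = 0.08265 mol, so m = 0.08265 × 58.93 = 4.871 g.
Volume = m/ρ = 4.871 / 8.9 = 0.5473 cm³.
Thickness = V/A = 0.5473 / 150 = 0.00365 cm = 36.5 μm.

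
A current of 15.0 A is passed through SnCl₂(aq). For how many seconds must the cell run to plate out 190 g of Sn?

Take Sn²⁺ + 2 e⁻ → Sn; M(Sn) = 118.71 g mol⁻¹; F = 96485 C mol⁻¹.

20600 s

n(Sn) = m/M = 190 / 118.71 = 1.601 mol.
Each Sn atom requires 2 electrons, so n(e⁻) = 2 × 1.601 = 3.201 mol.
Q = n(e⁻)·F = 3.201 × 96485 = 308900 C.
t = Q/I = 308900 / 15.00 A = 20590 s.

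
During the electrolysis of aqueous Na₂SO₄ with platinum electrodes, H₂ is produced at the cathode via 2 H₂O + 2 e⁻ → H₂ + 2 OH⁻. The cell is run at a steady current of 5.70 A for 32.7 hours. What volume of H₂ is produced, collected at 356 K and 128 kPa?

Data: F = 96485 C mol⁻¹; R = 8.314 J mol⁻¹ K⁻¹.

80.4 L

Q = I·t = 5.700 A × 117720 s = 671000 C.
n(e⁻) = Q/F = 671000 / 96485 = 6.954 mol.
2 electrons are transferred per H₂ molecule, so n(H₂) = 6.954 / 2 = 3.477 mol.
V = nRT/P = (3.477 × 8.314 × 356) / (128 × 10³ Pa) = 0.0804 m³ = 80.4 L.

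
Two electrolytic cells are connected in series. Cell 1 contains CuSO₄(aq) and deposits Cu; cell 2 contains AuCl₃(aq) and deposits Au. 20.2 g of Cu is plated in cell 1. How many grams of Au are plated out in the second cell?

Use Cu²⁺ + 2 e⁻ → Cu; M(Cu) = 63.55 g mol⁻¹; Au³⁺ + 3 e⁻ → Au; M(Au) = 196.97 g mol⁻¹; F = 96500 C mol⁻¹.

n(Cu) = 20.2 / 63.55 = 0.3179 mol.
Since Cu²⁺ + 2 e⁻ → Cu, n(e⁻) passed = 2 × 0.3179 = 0.6357 mol.
Cells in series carry the same charge, so the same 0.6357 mol of electrons passes through cell 2.
Au³⁺ + 3 e⁻ → Au, so n(Au) = 0.6357 / 3 = 0.2119 mol.
m(Au) = 0.2119 × 196.97 = 41.7 g.

41.7 g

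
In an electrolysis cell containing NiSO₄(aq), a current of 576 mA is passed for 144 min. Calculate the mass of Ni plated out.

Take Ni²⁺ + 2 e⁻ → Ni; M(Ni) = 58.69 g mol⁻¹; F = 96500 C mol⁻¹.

1.51 g

Q = I·t = 0.5760 A × 8640.0 s = 4977 C.
n(e⁻) = Q/F = 4977 / 96500 = 0.05157 mol.
Ni²⁺ + 2 e⁻ → Ni, so n(Ni) = n(e⁻)/2 = 0.02579 mol.
m = n·M = 0.02579 × 58.69 = 1.51 g.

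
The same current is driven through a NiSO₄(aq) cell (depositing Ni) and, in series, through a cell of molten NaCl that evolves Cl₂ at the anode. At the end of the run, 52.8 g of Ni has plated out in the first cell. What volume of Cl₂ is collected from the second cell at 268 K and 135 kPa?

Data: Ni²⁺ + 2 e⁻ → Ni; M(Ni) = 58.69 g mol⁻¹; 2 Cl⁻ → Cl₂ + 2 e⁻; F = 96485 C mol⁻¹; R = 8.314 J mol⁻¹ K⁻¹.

14.8 L

n(Ni) = 52.8 / 58.69 = 0.8996 mol, so n(e⁻) = 2 × 0.8996 = 1.799 mol.
The cells are in series, so the same 1.799 mol of electrons passes through the second cell.
2 Cl⁻ → Cl₂ + 2 e⁻ — 2 mol e⁻ per mol Cl₂, so n(Cl₂) = 1.799/2 = 0.8996 mol.
V = nRT/P = (0.8996 × 8.314 × 268) / (135 × 10³) = 0.0148 m³ = 14.8 L.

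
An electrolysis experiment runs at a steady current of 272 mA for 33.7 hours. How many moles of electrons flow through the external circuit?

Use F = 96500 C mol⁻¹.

0.342 mol

Q = I·t = 0.2720 A × 121320 s = 33000 C.
n(e⁻) = Q/F = 33000 / 96500 = 0.342 mol.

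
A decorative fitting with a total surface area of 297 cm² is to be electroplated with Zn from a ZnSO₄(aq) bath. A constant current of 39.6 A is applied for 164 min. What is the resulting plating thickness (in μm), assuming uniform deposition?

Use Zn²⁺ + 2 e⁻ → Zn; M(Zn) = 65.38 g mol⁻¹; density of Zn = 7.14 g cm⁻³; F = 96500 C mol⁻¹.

Q = I·t = 39.60 × 9840.0 = 389700 C; n(e⁻) = 4.038 mol.
n(Zn) = n(e⁻)/2 = 2.019 mol, so m = 2.019 × 65.38 = 132.0 g.
Volume = m/ρ = 132.0 / 7.14 = 18.49 cm³.
Thickness = V/A = 18.49 / 297 = 0.0622 cm = 622 μm.

622 μm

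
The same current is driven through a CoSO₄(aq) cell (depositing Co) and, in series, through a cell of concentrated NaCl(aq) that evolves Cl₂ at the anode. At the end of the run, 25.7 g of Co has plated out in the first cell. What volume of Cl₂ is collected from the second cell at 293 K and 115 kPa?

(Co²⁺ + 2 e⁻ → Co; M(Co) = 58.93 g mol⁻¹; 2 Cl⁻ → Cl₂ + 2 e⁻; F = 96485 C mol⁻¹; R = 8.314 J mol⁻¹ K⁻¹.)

n(Co) = 25.7 / 58.93 = 0.4361 mol, so n(e⁻) = 2 × 0.4361 = 0.8722 mol.
The cells are in series, so the same 0.8722 mol of electrons passes through the second cell.
2 Cl⁻ → Cl₂ + 2 e⁻ — 2 mol e⁻ per mol Cl₂, so n(Cl₂) = 0.8722/2 = 0.4361 mol.
V = nRT/P = (0.4361 × 8.314 × 293) / (115 × 10³) = 0.00924 m³ = 9.24 L.

9.24 L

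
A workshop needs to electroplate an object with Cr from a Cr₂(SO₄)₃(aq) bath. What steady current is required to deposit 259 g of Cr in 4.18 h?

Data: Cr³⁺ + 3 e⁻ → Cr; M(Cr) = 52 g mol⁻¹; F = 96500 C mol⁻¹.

95.8 A

n(Cr) = 259 / 52 = 4.981 mol.
n(e⁻) = 3 × 4.981 = 14.94 mol.
Q = n(e⁻)·F = 14.94 × 96500 = 1442000 C.
I = Q/t = 1442000 / 15048 s = 95.8 A.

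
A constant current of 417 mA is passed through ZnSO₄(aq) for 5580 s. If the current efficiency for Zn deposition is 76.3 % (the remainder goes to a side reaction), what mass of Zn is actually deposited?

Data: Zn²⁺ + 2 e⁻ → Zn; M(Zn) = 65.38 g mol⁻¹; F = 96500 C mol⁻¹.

0.601 g

Q = I·t = 0.4170 × 5580.0 = 2327 C.
n(e⁻) = 2327/96500 = 0.02411 mol; theoretically n(Zn) = 0.02411/2 = 0.01206 mol, m_theo = 0.7882 g.
At 76.3 % efficiency, m_actual = 0.763 × 0.7882 = 0.601 g.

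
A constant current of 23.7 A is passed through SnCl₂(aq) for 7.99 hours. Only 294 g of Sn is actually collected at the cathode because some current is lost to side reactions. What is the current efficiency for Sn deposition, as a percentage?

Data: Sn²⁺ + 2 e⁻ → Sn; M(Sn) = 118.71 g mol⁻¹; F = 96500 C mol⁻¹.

Q = I·t = 23.70 × 28764 = 681700 C; n(e⁻) = 681700/96500 = 7.064 mol.
Theoretical n(Sn) = n(e⁻)/2 = 3.532 mol, i.e. m_theo = 3.532 × 118.71 = 419.3 g.
Efficiency = m_actual / m_theo = 294 / 419.3 = 70.1 %.

70.1 %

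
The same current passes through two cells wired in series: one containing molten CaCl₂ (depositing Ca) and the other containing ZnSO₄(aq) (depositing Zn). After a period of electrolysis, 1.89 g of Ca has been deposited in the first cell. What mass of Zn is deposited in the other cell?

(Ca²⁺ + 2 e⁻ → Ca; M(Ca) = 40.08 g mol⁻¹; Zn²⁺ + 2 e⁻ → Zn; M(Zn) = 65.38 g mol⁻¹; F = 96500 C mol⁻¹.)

n(Ca) = 1.89 / 40.08 = 0.04716 mol.
Since Ca²⁺ + 2 e⁻ → Ca, n(e⁻) passed = 2 × 0.04716 = 0.09431 mol.
Cells in series carry the same charge, so the same 0.09431 mol of electrons passes through cell 2.
Zn²⁺ + 2 e⁻ → Zn, so n(Zn) = 0.09431 / 2 = 0.04716 mol.
m(Zn) = 0.04716 × 65.38 = 3.08 g.

3.08 g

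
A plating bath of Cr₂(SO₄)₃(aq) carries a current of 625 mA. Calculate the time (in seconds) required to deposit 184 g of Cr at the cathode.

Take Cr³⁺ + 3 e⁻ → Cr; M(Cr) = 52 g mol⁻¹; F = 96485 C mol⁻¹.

1.64 × 10⁶ s

n(Cr) = m/M = 184 / 52 = 3.538 mol.
Each Cr atom requires 3 electrons, so n(e⁻) = 3 × 3.538 = 10.62 mol.
Q = n(e⁻)·F = 10.62 × 96485 = 1024000 C.
t = Q/I = 1024000 / 0.6250 A = 1639000 s.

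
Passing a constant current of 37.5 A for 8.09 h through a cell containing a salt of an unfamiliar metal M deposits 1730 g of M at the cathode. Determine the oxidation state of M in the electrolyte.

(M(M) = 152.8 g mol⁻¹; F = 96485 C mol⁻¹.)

+1

Q = I·t = 37.50 A × 29124 s = 1092000 C, so n(e⁻) = 1092000/96485 = 11.32 mol.
n(M) deposited = 1730 / 152.8 = 11.32 mol.
Electrons per atom = n(e⁻)/n(M) = 11.32 / 11.32 = 1.00 ≈ 1, so the ion is M⁺.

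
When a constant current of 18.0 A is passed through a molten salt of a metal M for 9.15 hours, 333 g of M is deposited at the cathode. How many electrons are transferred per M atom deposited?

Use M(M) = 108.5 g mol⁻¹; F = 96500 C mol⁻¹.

2

Q = I·t = 18.00 A × 32940 s = 592900 C, so n(e⁻) = 592900/96500 = 6.144 mol.
n(M) deposited = 333 / 108.5 = 3.069 mol.
Electrons per atom = n(e⁻)/n(M) = 6.144 / 3.069 = 2.00 ≈ 2, so the ion is M²⁺.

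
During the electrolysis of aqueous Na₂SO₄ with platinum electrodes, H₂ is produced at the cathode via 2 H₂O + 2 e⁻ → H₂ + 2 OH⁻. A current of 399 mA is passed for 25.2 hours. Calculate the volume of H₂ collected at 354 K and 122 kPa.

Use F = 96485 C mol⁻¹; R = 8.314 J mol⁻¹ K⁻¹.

Q = I·t = 0.3990 A × 90720 s = 36200 C.
n(e⁻) = Q/F = 36200 / 96485 = 0.3752 mol.
2 electrons are transferred per H₂ molecule, so n(H₂) = 0.3752 / 2 = 0.1876 mol.
V = nRT/P = (0.1876 × 8.314 × 354) / (122 × 10³ Pa) = 0.00453 m³ = 4.53 L.

4.53 L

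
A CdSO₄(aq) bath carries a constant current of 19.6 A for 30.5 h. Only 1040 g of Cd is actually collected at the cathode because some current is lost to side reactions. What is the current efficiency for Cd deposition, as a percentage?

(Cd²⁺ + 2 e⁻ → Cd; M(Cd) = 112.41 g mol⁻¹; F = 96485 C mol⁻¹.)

83.0 %

Q = I·t = 19.60 × 109800 = 2152000 C; n(e⁻) = 2152000/96485 = 22.30 mol.
Theoretical n(Cd) = n(e⁻)/2 = 11.15 mol, i.e. m_theo = 11.15 × 112.41 = 1254 g.
Efficiency = m_actual / m_theo = 1040 / 1254 = 83.0 %.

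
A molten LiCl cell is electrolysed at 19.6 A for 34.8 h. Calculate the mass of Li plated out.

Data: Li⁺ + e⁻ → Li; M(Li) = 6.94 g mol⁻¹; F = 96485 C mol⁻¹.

Q = I·t = 19.60 A × 125280 s = 2455000 C.
n(e⁻) = Q/F = 2455000 / 96485 = 25.45 mol.
Li⁺ + e⁻ → Li, so n(Li) = n(e⁻)/1 = 25.45 mol.
m = n·M = 25.45 × 6.94 = 177 g.

177 g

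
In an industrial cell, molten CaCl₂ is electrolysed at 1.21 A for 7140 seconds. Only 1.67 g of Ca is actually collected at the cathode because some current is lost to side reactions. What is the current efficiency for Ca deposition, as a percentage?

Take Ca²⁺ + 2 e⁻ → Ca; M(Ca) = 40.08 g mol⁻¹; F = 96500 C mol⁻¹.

93.1 %

Q = I·t = 1.210 × 7140.0 = 8639 C; n(e⁻) = 8639/96500 = 0.08953 mol.
Theoretical n(Ca) = n(e⁻)/2 = 0.04476 mol, i.e. m_theo = 0.04476 × 40.08 = 1.794 g.
Efficiency = m_actual / m_theo = 1.67 / 1.794 = 93.1 %.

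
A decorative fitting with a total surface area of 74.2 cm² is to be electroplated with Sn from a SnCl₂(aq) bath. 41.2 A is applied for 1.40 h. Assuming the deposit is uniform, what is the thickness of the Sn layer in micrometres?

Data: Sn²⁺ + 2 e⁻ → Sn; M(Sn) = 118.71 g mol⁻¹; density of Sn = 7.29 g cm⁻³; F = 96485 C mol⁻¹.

2360 μm

Q = I·t = 41.20 × 5040.0 = 207600 C; n(e⁻) = 2.152 mol.
n(Sn) = n(e⁻)/2 = 1.076 mol, so m = 1.076 × 118.71 = 127.7 g.
Volume = m/ρ = 127.7 / 7.29 = 17.52 cm³.
Thickness = V/A = 17.52 / 74.2 = 0.236 cm = 2360 μm.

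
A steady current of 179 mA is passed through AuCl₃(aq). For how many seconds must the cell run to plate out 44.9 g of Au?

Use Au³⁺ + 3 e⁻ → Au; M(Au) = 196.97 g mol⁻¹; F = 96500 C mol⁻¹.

3.69 × 10⁵ s

n(Au) = m/M = 44.9 / 196.97 = 0.2280 mol.
Each Au atom requires 3 electrons, so n(e⁻) = 3 × 0.2280 = 0.6839 mol.
Q = n(e⁻)·F = 0.6839 × 96500 = 65990 C.
t = Q/I = 65990 / 0.1790 A = 368700 s.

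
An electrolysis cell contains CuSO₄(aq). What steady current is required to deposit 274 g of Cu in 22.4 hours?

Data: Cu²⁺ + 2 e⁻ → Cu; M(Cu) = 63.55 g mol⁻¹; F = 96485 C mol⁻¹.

n(Cu) = 274 / 63.55 = 4.312 mol.
n(e⁻) = 2 × 4.312 = 8.623 mol.
Q = n(e⁻)·F = 8.623 × 96485 = 832000 C.
I = Q/t = 832000 / 80640 s = 10.3 A.

10.3 A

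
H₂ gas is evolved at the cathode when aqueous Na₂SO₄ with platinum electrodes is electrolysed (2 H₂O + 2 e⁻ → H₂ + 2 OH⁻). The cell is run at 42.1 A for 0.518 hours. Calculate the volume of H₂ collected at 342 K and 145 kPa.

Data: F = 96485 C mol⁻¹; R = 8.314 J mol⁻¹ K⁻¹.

7.98 L

Q = I·t = 42.10 A × 1864.8 s = 78510 C.
n(e⁻) = Q/F = 78510 / 96485 = 0.8137 mol.
2 electrons are transferred per H₂ molecule, so n(H₂) = 0.8137 / 2 = 0.4068 mol.
V = nRT/P = (0.4068 × 8.314 × 342) / (145 × 10³ Pa) = 0.00798 m³ = 7.98 L.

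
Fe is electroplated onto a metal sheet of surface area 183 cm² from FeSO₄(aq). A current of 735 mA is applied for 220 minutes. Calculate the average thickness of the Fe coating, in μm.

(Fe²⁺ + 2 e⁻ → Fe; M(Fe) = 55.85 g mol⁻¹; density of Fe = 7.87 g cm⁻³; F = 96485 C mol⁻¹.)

Q = I·t = 0.7350 × 13200 = 9702 C; n(e⁻) = 0.1006 mol.
n(Fe) = n(e⁻)/2 = 0.05028 mol, so m = 0.05028 × 55.85 = 2.808 g.
Volume = m/ρ = 2.808 / 7.87 = 0.3568 cm³.
Thickness = V/A = 0.3568 / 183 = 0.00195 cm = 19.5 μm.

19.5 μm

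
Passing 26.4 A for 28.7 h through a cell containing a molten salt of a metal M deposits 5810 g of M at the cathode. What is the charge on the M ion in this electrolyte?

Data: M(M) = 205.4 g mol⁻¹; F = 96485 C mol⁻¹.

Q = I·t = 26.40 A × 103320 s = 2728000 C, so n(e⁻) = 2728000/96485 = 28.27 mol.
n(M) deposited = 5810 / 205.4 = 28.29 mol.
Electrons per atom = n(e⁻)/n(M) = 28.27 / 28.29 = 0.999 ≈ 1, so the ion is M⁺.

+1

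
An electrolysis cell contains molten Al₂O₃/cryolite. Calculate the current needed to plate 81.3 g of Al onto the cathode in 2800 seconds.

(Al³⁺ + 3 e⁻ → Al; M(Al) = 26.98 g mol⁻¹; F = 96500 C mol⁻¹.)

n(Al) = 81.3 / 26.98 = 3.013 mol.
n(e⁻) = 3 × 3.013 = 9.040 mol.
Q = n(e⁻)·F = 9.040 × 96500 = 872400 C.
I = Q/t = 872400 / 2800.0 s = 312 A.

312 A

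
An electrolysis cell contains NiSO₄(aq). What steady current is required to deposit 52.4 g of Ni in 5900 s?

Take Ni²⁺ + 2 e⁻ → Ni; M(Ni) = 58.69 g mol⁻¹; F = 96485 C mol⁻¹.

n(Ni) = 52.4 / 58.69 = 0.8928 mol.
n(e⁻) = 2 × 0.8928 = 1.786 mol.
Q = n(e⁻)·F = 1.786 × 96485 = 172300 C.
I = Q/t = 172300 / 5900.0 s = 29.2 A.

29.2 A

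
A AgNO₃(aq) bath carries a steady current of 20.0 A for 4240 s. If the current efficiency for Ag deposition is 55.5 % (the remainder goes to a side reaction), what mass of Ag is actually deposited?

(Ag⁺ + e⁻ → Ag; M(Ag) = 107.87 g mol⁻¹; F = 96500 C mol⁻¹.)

Q = I·t = 20.00 × 4240.0 = 84800 C.
n(e⁻) = 84800/96500 = 0.8788 mol; theoretically n(Ag) = 0.8788/1 = 0.8788 mol, m_theo = 94.79 g.
At 55.5 % efficiency, m_actual = 0.555 × 94.79 = 52.6 g.

52.6 g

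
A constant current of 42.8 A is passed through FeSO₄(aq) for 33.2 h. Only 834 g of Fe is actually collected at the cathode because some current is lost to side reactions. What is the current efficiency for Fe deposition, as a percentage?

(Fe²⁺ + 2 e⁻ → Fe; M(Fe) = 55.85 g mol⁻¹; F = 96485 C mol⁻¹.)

56.3 %

Q = I·t = 42.80 × 119520 = 5115000 C; n(e⁻) = 5115000/96485 = 53.02 mol.
Theoretical n(Fe) = n(e⁻)/2 = 26.51 mol, i.e. m_theo = 26.51 × 55.85 = 1481 g.
Efficiency = m_actual / m_theo = 834 / 1481 = 56.3 %.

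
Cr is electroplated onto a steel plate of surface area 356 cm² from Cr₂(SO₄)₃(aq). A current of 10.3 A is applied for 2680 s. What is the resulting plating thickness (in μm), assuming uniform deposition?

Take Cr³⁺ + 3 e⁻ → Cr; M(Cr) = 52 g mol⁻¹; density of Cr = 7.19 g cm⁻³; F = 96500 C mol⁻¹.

19.4 μm

Q = I·t = 10.30 × 2680.0 = 27600 C; n(e⁻) = 0.2861 mol.
n(Cr) = n(e⁻)/3 = 0.09535 mol, so m = 0.09535 × 52 = 4.958 g.
Volume = m/ρ = 4.958 / 7.19 = 0.6896 cm³.
Thickness = V/A = 0.6896 / 356 = 0.00194 cm = 19.4 μm.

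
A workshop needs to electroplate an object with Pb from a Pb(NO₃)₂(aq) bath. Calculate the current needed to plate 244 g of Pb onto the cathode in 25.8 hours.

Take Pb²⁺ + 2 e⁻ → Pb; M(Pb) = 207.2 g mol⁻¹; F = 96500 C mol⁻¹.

n(Pb) = 244 / 207.2 = 1.178 mol.
n(e⁻) = 2 × 1.178 = 2.355 mol.
Q = n(e⁻)·F = 2.355 × 96500 = 227300 C.
I = Q/t = 227300 / 92880 s = 2.45 A.

2.45 A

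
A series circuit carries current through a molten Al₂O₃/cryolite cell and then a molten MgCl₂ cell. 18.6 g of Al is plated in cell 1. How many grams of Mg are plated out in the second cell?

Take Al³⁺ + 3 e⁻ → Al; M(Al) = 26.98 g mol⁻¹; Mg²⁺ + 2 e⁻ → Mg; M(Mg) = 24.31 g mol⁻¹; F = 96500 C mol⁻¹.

n(Al) = 18.6 / 26.98 = 0.6894 mol.
Since Al³⁺ + 3 e⁻ → Al, n(e⁻) passed = 3 × 0.6894 = 2.068 mol.
Cells in series carry the same charge, so the same 2.068 mol of electrons passes through cell 2.
Mg²⁺ + 2 e⁻ → Mg, so n(Mg) = 2.068 / 2 = 1.034 mol.
m(Mg) = 1.034 × 24.31 = 25.1 g.

25.1 g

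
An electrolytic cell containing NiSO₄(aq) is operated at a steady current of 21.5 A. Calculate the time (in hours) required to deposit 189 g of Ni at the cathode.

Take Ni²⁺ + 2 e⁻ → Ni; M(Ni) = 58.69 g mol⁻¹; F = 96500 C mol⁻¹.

n(Ni) = m/M = 189 / 58.69 = 3.220 mol.
Each Ni atom requires 2 electrons, so n(e⁻) = 2 × 3.220 = 6.441 mol.
Q = n(e⁻)·F = 6.441 × 96500 = 621500 C.
t = Q/I = 621500 / 21.50 A = 28910 s = 8.03 h.

8.03 h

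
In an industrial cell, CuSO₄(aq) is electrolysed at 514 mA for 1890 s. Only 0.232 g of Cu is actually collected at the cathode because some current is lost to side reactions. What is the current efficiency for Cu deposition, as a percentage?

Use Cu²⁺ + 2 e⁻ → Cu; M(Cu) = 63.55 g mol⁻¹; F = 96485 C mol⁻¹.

Q = I·t = 0.5140 × 1890.0 = 971.5 C; n(e⁻) = 971.5/96485 = 0.01007 mol.
Theoretical n(Cu) = n(e⁻)/2 = 0.005034 mol, i.e. m_theo = 0.005034 × 63.55 = 0.3199 g.
Efficiency = m_actual / m_theo = 0.232 / 0.3199 = 72.5 %.

72.5 %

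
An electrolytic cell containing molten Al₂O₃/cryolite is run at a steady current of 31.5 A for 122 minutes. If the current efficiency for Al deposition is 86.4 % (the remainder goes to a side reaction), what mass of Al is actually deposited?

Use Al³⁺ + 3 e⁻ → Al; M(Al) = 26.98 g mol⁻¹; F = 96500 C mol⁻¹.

Q = I·t = 31.50 × 7320.0 = 230600 C.
n(e⁻) = 230600/96500 = 2.389 mol; theoretically n(Al) = 2.389/3 = 0.7965 mol, m_theo = 21.49 g.
At 86.4 % efficiency, m_actual = 0.864 × 21.49 = 18.6 g.

18.6 g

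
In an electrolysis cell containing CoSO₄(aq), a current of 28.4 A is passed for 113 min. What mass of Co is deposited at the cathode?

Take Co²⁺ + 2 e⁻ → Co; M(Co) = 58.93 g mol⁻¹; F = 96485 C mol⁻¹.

Q = I·t = 28.40 A × 6780.0 s = 192600 C.
n(e⁻) = Q/F = 192600 / 96485 = 1.996 mol.
Co²⁺ + 2 e⁻ → Co, so n(Co) = n(e⁻)/2 = 0.9978 mol.
m = n·M = 0.9978 × 58.93 = 58.8 g.

58.8 g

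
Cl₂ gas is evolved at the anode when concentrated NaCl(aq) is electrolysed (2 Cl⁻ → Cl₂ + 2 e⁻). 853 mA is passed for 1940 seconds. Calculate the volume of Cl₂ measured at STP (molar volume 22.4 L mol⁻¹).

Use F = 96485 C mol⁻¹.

0.192 L

Q = I·t = 0.8530 A × 1940.0 s = 1655 C.
n(e⁻) = Q/F = 1655 / 96485 = 0.01715 mol.
2 electrons are transferred per Cl₂ molecule, so n(Cl₂) = 0.01715 / 2 = 0.008576 mol.
V = n × V_m = 0.008576 × 22.4 = 0.192 L.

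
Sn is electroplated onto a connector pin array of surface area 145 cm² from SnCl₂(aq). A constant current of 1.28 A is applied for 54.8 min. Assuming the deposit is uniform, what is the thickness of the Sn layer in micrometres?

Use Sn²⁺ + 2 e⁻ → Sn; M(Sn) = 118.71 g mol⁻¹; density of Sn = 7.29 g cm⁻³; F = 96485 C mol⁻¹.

Q = I·t = 1.280 × 3288.0 = 4209 C; n(e⁻) = 0.04362 mol.
n(Sn) = n(e⁻)/2 = 0.02181 mol, so m = 0.02181 × 118.71 = 2.589 g.
Volume = m/ρ = 2.589 / 7.29 = 0.3551 cm³.
Thickness = V/A = 0.3551 / 145 = 0.00245 cm = 24.5 μm.

24.5 μm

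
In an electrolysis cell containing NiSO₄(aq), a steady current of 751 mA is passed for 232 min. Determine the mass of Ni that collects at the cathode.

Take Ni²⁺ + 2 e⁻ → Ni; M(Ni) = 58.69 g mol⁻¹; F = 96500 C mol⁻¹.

Q = I·t = 0.7510 A × 13920 s = 10450 C.
n(e⁻) = Q/F = 10450 / 96500 = 0.1083 mol.
Ni²⁺ + 2 e⁻ → Ni, so n(Ni) = n(e⁻)/2 = 0.05417 mol.
m = n·M = 0.05417 × 58.69 = 3.18 g.

3.18 g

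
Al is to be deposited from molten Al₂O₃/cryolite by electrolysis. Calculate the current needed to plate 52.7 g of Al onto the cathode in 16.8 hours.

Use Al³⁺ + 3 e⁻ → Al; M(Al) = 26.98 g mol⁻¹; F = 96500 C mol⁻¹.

9.35 A

n(Al) = 52.7 / 26.98 = 1.953 mol.
n(e⁻) = 3 × 1.953 = 5.860 mol.
Q = n(e⁻)·F = 5.860 × 96500 = 565500 C.
I = Q/t = 565500 / 60480 s = 9.35 A.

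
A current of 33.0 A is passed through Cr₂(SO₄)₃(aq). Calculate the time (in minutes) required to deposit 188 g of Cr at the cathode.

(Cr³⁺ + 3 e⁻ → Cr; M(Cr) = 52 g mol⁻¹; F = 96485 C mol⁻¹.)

n(Cr) = m/M = 188 / 52 = 3.615 mol.
Each Cr atom requires 3 electrons, so n(e⁻) = 3 × 3.615 = 10.85 mol.
Q = n(e⁻)·F = 10.85 × 96485 = 1046000 C.
t = Q/I = 1046000 / 33.00 A = 31710 s = 529 min.

529 min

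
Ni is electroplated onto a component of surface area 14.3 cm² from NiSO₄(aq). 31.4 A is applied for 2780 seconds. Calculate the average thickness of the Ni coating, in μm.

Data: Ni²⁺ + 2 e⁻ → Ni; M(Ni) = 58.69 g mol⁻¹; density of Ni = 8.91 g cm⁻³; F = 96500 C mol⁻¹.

Q = I·t = 31.40 × 2780.0 = 87290 C; n(e⁻) = 0.9046 mol.
n(Ni) = n(e⁻)/2 = 0.4523 mol, so m = 0.4523 × 58.69 = 26.54 g.
Volume = m/ρ = 26.54 / 8.91 = 2.979 cm³.
Thickness = V/A = 2.979 / 14.3 = 0.208 cm = 2080 μm.

2080 μm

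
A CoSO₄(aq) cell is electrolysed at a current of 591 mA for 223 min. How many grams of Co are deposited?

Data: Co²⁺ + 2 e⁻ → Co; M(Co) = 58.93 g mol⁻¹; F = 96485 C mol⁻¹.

Q = I·t = 0.5910 A × 13380 s = 7908 C.
n(e⁻) = Q/F = 7908 / 96485 = 0.08196 mol.
Co²⁺ + 2 e⁻ → Co, so n(Co) = n(e⁻)/2 = 0.04098 mol.
m = n·M = 0.04098 × 58.93 = 2.41 g.

2.41 g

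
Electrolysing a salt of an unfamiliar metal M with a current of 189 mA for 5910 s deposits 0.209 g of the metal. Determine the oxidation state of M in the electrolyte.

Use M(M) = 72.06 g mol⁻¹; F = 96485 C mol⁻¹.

Q = I·t = 0.1890 A × 5910.0 s = 1117 C, so n(e⁻) = 1117/96485 = 0.01158 mol.
n(M) deposited = 0.209 / 72.06 = 0.002900 mol.
Electrons per atom = n(e⁻)/n(M) = 0.01158 / 0.002900 = 3.99 ≈ 4, so the ion is M⁴⁺.

+4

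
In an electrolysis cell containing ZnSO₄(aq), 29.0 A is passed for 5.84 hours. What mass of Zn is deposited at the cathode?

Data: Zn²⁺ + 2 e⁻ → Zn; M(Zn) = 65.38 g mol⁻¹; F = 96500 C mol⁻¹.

207 g

Q = I·t = 29.00 A × 21024 s = 609700 C.
n(e⁻) = Q/F = 609700 / 96500 = 6.318 mol.
Zn²⁺ + 2 e⁻ → Zn, so n(Zn) = n(e⁻)/2 = 3.159 mol.
m = n·M = 3.159 × 65.38 = 207 g.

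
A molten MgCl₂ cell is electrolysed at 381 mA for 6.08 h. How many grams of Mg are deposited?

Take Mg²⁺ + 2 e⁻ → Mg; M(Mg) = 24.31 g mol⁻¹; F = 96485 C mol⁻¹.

1.05 g

Q = I·t = 0.3810 A × 21888 s = 8339 C.
n(e⁻) = Q/F = 8339 / 96485 = 0.08643 mol.
Mg²⁺ + 2 e⁻ → Mg, so n(Mg) = n(e⁻)/2 = 0.04322 mol.
m = n·M = 0.04322 × 24.31 = 1.05 g.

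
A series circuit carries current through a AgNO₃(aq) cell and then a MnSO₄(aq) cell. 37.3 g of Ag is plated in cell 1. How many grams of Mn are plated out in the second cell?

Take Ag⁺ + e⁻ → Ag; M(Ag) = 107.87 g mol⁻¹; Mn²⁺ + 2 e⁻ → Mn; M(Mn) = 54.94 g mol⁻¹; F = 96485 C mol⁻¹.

n(Ag) = 37.3 / 107.87 = 0.3458 mol.
Since Ag⁺ + e⁻ → Ag, n(e⁻) passed = 1 × 0.3458 = 0.3458 mol.
Cells in series carry the same charge, so the same 0.3458 mol of electrons passes through cell 2.
Mn²⁺ + 2 e⁻ → Mn, so n(Mn) = 0.3458 / 2 = 0.1729 mol.
m(Mn) = 0.1729 × 54.94 = 9.50 g.

9.50 g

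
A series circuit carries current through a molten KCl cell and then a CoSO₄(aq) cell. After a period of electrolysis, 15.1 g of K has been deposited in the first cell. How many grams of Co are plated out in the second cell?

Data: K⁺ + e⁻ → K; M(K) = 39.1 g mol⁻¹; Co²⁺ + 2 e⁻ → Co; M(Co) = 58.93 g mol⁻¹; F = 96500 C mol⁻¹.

11.4 g

n(K) = 15.1 / 39.1 = 0.3862 mol.
Since K⁺ + e⁻ → K, n(e⁻) passed = 1 × 0.3862 = 0.3862 mol.
Cells in series carry the same charge, so the same 0.3862 mol of electrons passes through cell 2.
Co²⁺ + 2 e⁻ → Co, so n(Co) = 0.3862 / 2 = 0.1931 mol.
m(Co) = 0.1931 × 58.93 = 11.4 g.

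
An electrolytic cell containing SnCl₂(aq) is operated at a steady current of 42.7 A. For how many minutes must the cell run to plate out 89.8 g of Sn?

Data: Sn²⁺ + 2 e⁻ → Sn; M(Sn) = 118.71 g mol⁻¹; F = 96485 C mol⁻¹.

n(Sn) = m/M = 89.8 / 118.71 = 0.7565 mol.
Each Sn atom requires 2 electrons, so n(e⁻) = 2 × 0.7565 = 1.513 mol.
Q = n(e⁻)·F = 1.513 × 96485 = 146000 C.
t = Q/I = 146000 / 42.70 A = 3419 s = 57.0 min.

57.0 min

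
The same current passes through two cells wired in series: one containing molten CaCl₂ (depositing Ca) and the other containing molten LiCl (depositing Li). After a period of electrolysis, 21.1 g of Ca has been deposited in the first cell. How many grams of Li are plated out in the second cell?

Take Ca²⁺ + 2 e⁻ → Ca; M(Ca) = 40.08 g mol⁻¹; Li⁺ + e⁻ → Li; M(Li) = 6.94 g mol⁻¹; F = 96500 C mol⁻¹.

7.31 g

n(Ca) = 21.1 / 40.08 = 0.5264 mol.
Since Ca²⁺ + 2 e⁻ → Ca, n(e⁻) passed = 2 × 0.5264 = 1.053 mol.
Cells in series carry the same charge, so the same 1.053 mol of electrons passes through cell 2.
Li⁺ + e⁻ → Li, so n(Li) = 1.053 / 1 = 1.053 mol.
m(Li) = 1.053 × 6.94 = 7.31 g.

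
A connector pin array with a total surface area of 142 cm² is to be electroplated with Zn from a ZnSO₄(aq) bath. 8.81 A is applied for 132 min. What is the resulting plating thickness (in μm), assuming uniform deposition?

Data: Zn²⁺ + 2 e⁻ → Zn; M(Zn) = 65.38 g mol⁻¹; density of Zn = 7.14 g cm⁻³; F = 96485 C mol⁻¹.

Q = I·t = 8.810 × 7920.0 = 69780 C; n(e⁻) = 0.7232 mol.
n(Zn) = n(e⁻)/2 = 0.3616 mol, so m = 0.3616 × 65.38 = 23.64 g.
Volume = m/ρ = 23.64 / 7.14 = 3.311 cm³.
Thickness = V/A = 3.311 / 142 = 0.0233 cm = 233 μm.

233 μm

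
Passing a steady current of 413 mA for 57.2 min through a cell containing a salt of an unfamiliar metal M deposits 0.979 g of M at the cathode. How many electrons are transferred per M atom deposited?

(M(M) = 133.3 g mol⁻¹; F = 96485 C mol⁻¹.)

2

Q = I·t = 0.4130 A × 3432.0 s = 1417 C, so n(e⁻) = 1417/96485 = 0.01469 mol.
n(M) deposited = 0.979 / 133.3 = 0.007344 mol.
Electrons per atom = n(e⁻)/n(M) = 0.01469 / 0.007344 = 2.00 ≈ 2, so the ion is M²⁺.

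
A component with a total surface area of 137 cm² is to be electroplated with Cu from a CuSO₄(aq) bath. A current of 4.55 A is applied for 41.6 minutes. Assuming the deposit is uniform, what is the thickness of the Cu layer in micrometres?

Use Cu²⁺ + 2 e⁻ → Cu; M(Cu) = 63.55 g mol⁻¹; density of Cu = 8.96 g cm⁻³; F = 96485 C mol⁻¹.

30.5 μm

Q = I·t = 4.550 × 2496.0 = 11360 C; n(e⁻) = 0.1177 mol.
n(Cu) = n(e⁻)/2 = 0.05885 mol, so m = 0.05885 × 63.55 = 3.740 g.
Volume = m/ρ = 3.740 / 8.96 = 0.4174 cm³.
Thickness = V/A = 0.4174 / 137 = 0.00305 cm = 30.5 μm.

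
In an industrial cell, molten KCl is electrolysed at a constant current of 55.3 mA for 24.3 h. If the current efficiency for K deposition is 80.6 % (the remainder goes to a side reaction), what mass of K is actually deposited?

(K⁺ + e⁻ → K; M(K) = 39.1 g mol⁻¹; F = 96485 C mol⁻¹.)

1.58 g

Q = I·t = 0.05530 × 87480 = 4838 C.
n(e⁻) = 4838/96485 = 0.05014 mol; theoretically n(K) = 0.05014/1 = 0.05014 mol, m_theo = 1.960 g.
At 80.6 % efficiency, m_actual = 0.806 × 1.960 = 1.58 g.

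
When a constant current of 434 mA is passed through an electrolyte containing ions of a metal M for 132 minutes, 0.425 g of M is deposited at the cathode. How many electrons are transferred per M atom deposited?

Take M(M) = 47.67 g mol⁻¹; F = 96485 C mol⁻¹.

4

Q = I·t = 0.4340 A × 7920.0 s = 3437 C, so n(e⁻) = 3437/96485 = 0.03563 mol.
n(M) deposited = 0.425 / 47.67 = 0.008915 mol.
Electrons per atom = n(e⁻)/n(M) = 0.03563 / 0.008915 = 4.00 ≈ 4, so the ion is M⁴⁺.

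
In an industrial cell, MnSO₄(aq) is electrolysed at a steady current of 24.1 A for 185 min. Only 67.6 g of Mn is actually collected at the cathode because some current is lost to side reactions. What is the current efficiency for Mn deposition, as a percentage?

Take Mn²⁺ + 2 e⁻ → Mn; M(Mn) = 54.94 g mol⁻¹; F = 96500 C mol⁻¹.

Q = I·t = 24.10 × 11100 = 267500 C; n(e⁻) = 267500/96500 = 2.772 mol.
Theoretical n(Mn) = n(e⁻)/2 = 1.386 mol, i.e. m_theo = 1.386 × 54.94 = 76.15 g.
Efficiency = m_actual / m_theo = 67.6 / 76.15 = 88.8 %.

88.8 %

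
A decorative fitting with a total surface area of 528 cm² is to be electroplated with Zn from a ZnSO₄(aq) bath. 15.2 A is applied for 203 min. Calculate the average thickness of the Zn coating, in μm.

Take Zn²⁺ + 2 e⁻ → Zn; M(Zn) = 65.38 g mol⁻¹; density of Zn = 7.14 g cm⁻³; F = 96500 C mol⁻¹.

166 μm

Q = I·t = 15.20 × 12180 = 185100 C; n(e⁻) = 1.919 mol.
n(Zn) = n(e⁻)/2 = 0.9593 mol, so m = 0.9593 × 65.38 = 62.72 g.
Volume = m/ρ = 62.72 / 7.14 = 8.784 cm³.
Thickness = V/A = 8.784 / 528 = 0.0166 cm = 166 μm.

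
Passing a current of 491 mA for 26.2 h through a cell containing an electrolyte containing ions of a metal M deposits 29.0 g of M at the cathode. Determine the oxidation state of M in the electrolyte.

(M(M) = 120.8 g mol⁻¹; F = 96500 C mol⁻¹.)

+2

Q = I·t = 0.4910 A × 94320 s = 46310 C, so n(e⁻) = 46310/96500 = 0.4799 mol.
n(M) deposited = 29.0 / 120.8 = 0.2401 mol.
Electrons per atom = n(e⁻)/n(M) = 0.4799 / 0.2401 = 2.00 ≈ 2, so the ion is M²⁺.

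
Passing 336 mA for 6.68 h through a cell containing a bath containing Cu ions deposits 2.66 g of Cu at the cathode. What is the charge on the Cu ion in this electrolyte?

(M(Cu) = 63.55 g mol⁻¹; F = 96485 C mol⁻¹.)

+2

Q = I·t = 0.3360 A × 24048 s = 8080 C, so n(e⁻) = 8080/96485 = 0.08374 mol.
n(Cu) deposited = 2.66 / 63.55 = 0.04186 mol.
Electrons per atom = n(e⁻)/n(Cu) = 0.08374 / 0.04186 = 2.00 ≈ 2, so the ion is Cu²⁺.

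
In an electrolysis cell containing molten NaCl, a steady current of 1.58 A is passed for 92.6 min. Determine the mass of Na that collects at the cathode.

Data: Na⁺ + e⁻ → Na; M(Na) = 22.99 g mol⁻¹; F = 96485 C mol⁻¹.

Q = I·t = 1.580 A × 5556.0 s = 8778 C.
n(e⁻) = Q/F = 8778 / 96485 = 0.09098 mol.
Na⁺ + e⁻ → Na, so n(Na) = n(e⁻)/1 = 0.09098 mol.
m = n·M = 0.09098 × 22.99 = 2.09 g.

2.09 g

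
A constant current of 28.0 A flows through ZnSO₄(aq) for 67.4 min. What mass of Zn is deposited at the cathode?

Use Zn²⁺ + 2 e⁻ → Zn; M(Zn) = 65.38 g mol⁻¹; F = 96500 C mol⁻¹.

Q = I·t = 28.00 A × 4044.0 s = 113200 C.
n(e⁻) = Q/F = 113200 / 96500 = 1.173 mol.
Zn²⁺ + 2 e⁻ → Zn, so n(Zn) = n(e⁻)/2 = 0.5867 mol.
m = n·M = 0.5867 × 65.38 = 38.4 g.

38.4 g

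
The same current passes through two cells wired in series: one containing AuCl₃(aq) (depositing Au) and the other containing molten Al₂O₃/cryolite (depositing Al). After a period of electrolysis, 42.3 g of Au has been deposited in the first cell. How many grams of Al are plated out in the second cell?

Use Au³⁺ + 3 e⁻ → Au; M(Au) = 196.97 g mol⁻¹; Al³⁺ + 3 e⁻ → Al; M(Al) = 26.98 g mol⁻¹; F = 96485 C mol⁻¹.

5.79 g

n(Au) = 42.3 / 196.97 = 0.2148 mol.
Since Au³⁺ + 3 e⁻ → Au, n(e⁻) passed = 3 × 0.2148 = 0.6443 mol.
Cells in series carry the same charge, so the same 0.6443 mol of electrons passes through cell 2.
Al³⁺ + 3 e⁻ → Al, so n(Al) = 0.6443 / 3 = 0.2148 mol.
m(Al) = 0.2148 × 26.98 = 5.79 g.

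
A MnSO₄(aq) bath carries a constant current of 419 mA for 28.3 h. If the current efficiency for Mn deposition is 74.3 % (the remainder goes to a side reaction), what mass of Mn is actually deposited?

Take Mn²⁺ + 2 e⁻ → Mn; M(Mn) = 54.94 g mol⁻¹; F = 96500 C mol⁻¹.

9.03 g

Q = I·t = 0.4190 × 101880 = 42690 C.
n(e⁻) = 42690/96500 = 0.4424 mol; theoretically n(Mn) = 0.4424/2 = 0.2212 mol, m_theo = 12.15 g.
At 74.3 % efficiency, m_actual = 0.743 × 12.15 = 9.03 g.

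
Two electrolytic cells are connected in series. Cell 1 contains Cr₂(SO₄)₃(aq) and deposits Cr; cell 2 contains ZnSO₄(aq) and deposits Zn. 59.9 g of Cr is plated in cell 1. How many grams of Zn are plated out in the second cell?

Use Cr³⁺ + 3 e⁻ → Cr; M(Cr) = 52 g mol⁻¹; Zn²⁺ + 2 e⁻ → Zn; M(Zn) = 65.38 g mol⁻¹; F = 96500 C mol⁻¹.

113 g

n(Cr) = 59.9 / 52 = 1.152 mol.
Since Cr³⁺ + 3 e⁻ → Cr, n(e⁻) passed = 3 × 1.152 = 3.456 mol.
Cells in series carry the same charge, so the same 3.456 mol of electrons passes through cell 2.
Zn²⁺ + 2 e⁻ → Zn, so n(Zn) = 3.456 / 2 = 1.728 mol.
m(Zn) = 1.728 × 65.38 = 113 g.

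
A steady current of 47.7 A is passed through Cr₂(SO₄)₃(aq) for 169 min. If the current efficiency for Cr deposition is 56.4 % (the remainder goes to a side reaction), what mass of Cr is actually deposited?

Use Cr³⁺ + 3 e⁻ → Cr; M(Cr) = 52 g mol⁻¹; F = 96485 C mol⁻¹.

Q = I·t = 47.70 × 10140 = 483700 C.
n(e⁻) = 483700/96485 = 5.013 mol; theoretically n(Cr) = 5.013/3 = 1.671 mol, m_theo = 86.89 g.
At 56.4 % efficiency, m_actual = 0.564 × 86.89 = 49.0 g.

49.0 g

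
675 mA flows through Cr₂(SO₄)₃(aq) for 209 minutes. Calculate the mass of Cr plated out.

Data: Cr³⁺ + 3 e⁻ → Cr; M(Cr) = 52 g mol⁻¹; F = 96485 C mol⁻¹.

Q = I·t = 0.6750 A × 12540 s = 8464 C.
n(e⁻) = Q/F = 8464 / 96485 = 0.08773 mol.
Cr³⁺ + 3 e⁻ → Cr, so n(Cr) = n(e⁻)/3 = 0.02924 mol.
m = n·M = 0.02924 × 52 = 1.52 g.

1.52 g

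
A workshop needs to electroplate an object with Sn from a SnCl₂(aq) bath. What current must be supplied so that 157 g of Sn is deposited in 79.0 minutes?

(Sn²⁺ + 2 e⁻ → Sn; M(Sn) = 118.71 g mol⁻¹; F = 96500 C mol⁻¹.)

n(Sn) = 157 / 118.71 = 1.323 mol.
n(e⁻) = 2 × 1.323 = 2.645 mol.
Q = n(e⁻)·F = 2.645 × 96500 = 255300 C.
I = Q/t = 255300 / 4740.0 s = 53.9 A.

53.9 A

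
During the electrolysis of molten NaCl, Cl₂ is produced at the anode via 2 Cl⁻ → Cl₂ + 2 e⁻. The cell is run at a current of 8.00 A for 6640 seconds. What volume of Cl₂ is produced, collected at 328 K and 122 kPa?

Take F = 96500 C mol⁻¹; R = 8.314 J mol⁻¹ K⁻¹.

6.15 L

Q = I·t = 8.000 A × 6640.0 s = 53120 C.
n(e⁻) = Q/F = 53120 / 96500 = 0.5505 mol.
2 electrons are transferred per Cl₂ molecule, so n(Cl₂) = 0.5505 / 2 = 0.2752 mol.
V = nRT/P = (0.2752 × 8.314 × 328) / (122 × 10³ Pa) = 0.00615 m³ = 6.15 L.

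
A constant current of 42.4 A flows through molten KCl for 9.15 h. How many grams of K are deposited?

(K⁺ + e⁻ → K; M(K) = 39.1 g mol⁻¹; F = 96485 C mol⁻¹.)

Q = I·t = 42.40 A × 32940 s = 1397000 C.
n(e⁻) = Q/F = 1397000 / 96485 = 14.48 mol.
K⁺ + e⁻ → K, so n(K) = n(e⁻)/1 = 14.48 mol.
m = n·M = 14.48 × 39.1 = 566 g.

566 g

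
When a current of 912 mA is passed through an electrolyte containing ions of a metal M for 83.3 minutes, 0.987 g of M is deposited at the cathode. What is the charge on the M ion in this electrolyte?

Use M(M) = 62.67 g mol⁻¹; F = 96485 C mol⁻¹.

+3

Q = I·t = 0.9120 A × 4998.0 s = 4558 C, so n(e⁻) = 4558/96485 = 0.04724 mol.
n(M) deposited = 0.987 / 62.67 = 0.01575 mol.
Electrons per atom = n(e⁻)/n(M) = 0.04724 / 0.01575 = 3.00 ≈ 3, so the ion is M³⁺.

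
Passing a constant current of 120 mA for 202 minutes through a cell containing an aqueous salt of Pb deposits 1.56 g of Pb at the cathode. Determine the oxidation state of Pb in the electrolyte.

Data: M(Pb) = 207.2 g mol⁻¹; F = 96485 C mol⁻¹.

Q = I·t = 0.1200 A × 12120 s = 1454 C, so n(e⁻) = 1454/96485 = 0.01507 mol.
n(Pb) deposited = 1.56 / 207.2 = 0.007529 mol.
Electrons per atom = n(e⁻)/n(Pb) = 0.01507 / 0.007529 = 2.00 ≈ 2, so the ion is Pb²⁺.

+2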